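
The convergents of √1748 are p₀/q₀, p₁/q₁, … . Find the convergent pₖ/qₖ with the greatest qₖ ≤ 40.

√1748 = [41; 1, 4, 4, 4, 1, 82, …] (period length 6).
Convergents:
  p_0/q_0 = 41/1
  p_1/q_1 = 42/1
  p_2/q_2 = 209/5
  p_3/q_3 = 878/21
  p_4/q_4 = 3721/89
q_3 = 21 ≤ 40 < 89 = q_4, so the answer is 878/21.

878/21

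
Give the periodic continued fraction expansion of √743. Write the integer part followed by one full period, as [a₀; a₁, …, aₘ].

[27; 3, 1, 7, 27, 7, 1, 3, 54]

a₀ = ⌊√743⌋ = 27.
With m₀=0, d₀=1 and mₖ₊₁ = dₖaₖ − mₖ, dₖ₊₁ = (n − mₖ₊₁²)/dₖ, aₖ₊₁ = ⌊(a₀+mₖ₊₁)/dₖ₊₁⌋:
  k=1: m=27, d=14, a=3
  k=2: m=15, d=37, a=1
  k=3: m=22, d=7, a=7
  k=4: m=27, d=2, a=27
  k=5: m=27, d=7, a=7
  k=6: m=22, d=37, a=1
  k=7: m=15, d=14, a=3
  k=8: m=27, d=1, a=54
d=1 and a=2a₀=54 at k=8, so the next step gives (m, d) = (27, 14) again — its k=1 value — and the period has length 8.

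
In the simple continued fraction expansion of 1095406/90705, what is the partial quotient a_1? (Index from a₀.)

1095406 = 12·90705 + 6946   →  a_0 = 12
90705 = 13·6946 + 407   →  a_1 = 13

13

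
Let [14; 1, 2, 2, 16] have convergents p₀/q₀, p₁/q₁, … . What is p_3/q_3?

Using pₖ = aₖpₖ₋₁ + pₖ₋₂, qₖ = aₖqₖ₋₁ + qₖ₋₂ (with p₋₁=1, p₋₂=0, q₋₁=0, q₋₂=1):
  k=0: a=14, p=14, q=1
  k=1: a=1, p=15, q=1
  k=2: a=2, p=44, q=3
  k=3: a=2, p=103, q=7

103/7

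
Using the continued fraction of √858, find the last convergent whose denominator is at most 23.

√858 = [29; 3, 2, 3, 58, …] (period length 4).
Convergents:
  p_0/q_0 = 29/1
  p_1/q_1 = 88/3
  p_2/q_2 = 205/7
  p_3/q_3 = 703/24
q_2 = 7 ≤ 23 < 24 = q_3, so the answer is 205/7.

205/7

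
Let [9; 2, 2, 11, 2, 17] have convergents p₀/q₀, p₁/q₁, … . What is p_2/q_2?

47/5

Using pₖ = aₖpₖ₋₁ + pₖ₋₂, qₖ = aₖqₖ₋₁ + qₖ₋₂ (with p₋₁=1, p₋₂=0, q₋₁=0, q₋₂=1):
  k=0: a=9, p=9, q=1
  k=1: a=2, p=19, q=2
  k=2: a=2, p=47, q=5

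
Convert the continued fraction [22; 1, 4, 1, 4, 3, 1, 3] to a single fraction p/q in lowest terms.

10478/459

Using pₖ = aₖpₖ₋₁ + pₖ₋₂ and qₖ = aₖqₖ₋₁ + qₖ₋₂:
  k=0: a=22, p=22, q=1
  k=1: a=1, p=23, q=1
  k=2: a=4, p=114, q=5
  k=3: a=1, p=137, q=6
  k=4: a=4, p=662, q=29
  k=5: a=3, p=2123, q=93
  k=6: a=1, p=2785, q=122
  k=7: a=3, p=10478, q=459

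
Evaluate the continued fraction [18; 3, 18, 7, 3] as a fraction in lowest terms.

22341/1219

Fold from the inside: start with 3/1.
  7 + 1/3 = 22/3
  18 + 3/22 = 399/22
  3 + 22/399 = 1219/399
  18 + 399/1219 = 22341/1219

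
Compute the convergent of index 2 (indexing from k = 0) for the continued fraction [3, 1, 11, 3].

Using pₖ = aₖpₖ₋₁ + pₖ₋₂, qₖ = aₖqₖ₋₁ + qₖ₋₂ (with p₋₁=1, p₋₂=0, q₋₁=0, q₋₂=1):
  k=0: a=3, p=3, q=1
  k=1: a=1, p=4, q=1
  k=2: a=11, p=47, q=12

47/12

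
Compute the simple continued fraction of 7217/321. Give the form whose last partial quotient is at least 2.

7217 = 22×321 + 155
321 = 2×155 + 11
155 = 14×11 + 1
11 = 11×1 + 0  (stop)
So 7217/321 = [22; 2, 14, 11].

[22; 2, 14, 11]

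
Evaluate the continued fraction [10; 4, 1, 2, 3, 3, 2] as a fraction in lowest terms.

3646/357

Fold from the inside: start with 2/1.
  3 + 1/2 = 7/2
  3 + 2/7 = 23/7
  2 + 7/23 = 53/23
  1 + 23/53 = 76/53
  4 + 53/76 = 357/76
  10 + 76/357 = 3646/357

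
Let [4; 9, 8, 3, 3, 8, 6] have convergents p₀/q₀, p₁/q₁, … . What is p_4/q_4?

3111/757

Using pₖ = aₖpₖ₋₁ + pₖ₋₂, qₖ = aₖqₖ₋₁ + qₖ₋₂ (with p₋₁=1, p₋₂=0, q₋₁=0, q₋₂=1):
  k=0: a=4, p=4, q=1
  k=1: a=9, p=37, q=9
  k=2: a=8, p=300, q=73
  k=3: a=3, p=937, q=228
  k=4: a=3, p=3111, q=757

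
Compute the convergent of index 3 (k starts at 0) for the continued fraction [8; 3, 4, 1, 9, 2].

Using pₖ = aₖpₖ₋₁ + pₖ₋₂, qₖ = aₖqₖ₋₁ + qₖ₋₂ (with p₋₁=1, p₋₂=0, q₋₁=0, q₋₂=1):
  k=0: a=8, p=8, q=1
  k=1: a=3, p=25, q=3
  k=2: a=4, p=108, q=13
  k=3: a=1, p=133, q=16

133/16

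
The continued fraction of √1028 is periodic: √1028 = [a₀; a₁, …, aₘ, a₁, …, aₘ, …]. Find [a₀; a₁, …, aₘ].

[32; 16, 64]

a₀ = ⌊√1028⌋ = 32.
With m₀=0, d₀=1 and mₖ₊₁ = dₖaₖ − mₖ, dₖ₊₁ = (n − mₖ₊₁²)/dₖ, aₖ₊₁ = ⌊(a₀+mₖ₊₁)/dₖ₊₁⌋:
  k=1: m=32, d=4, a=16
  k=2: m=32, d=1, a=64
d=1 and a=2a₀=64 at k=2, so the next step gives (m, d) = (32, 4) again — its k=1 value — and the period has length 2.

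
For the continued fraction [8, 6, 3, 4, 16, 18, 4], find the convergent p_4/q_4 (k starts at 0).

10859/1331

Using pₖ = aₖpₖ₋₁ + pₖ₋₂, qₖ = aₖqₖ₋₁ + qₖ₋₂ (with p₋₁=1, p₋₂=0, q₋₁=0, q₋₂=1):
  k=0: a=8, p=8, q=1
  k=1: a=6, p=49, q=6
  k=2: a=3, p=155, q=19
  k=3: a=4, p=669, q=82
  k=4: a=16, p=10859, q=1331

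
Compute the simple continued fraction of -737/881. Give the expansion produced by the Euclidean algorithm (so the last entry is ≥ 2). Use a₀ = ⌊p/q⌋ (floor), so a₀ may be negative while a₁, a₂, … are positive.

-737 = -1*881 + 144
881 = 6*144 + 17
144 = 8*17 + 8
17 = 2*8 + 1
8 = 8*1 + 0  (stop)
So -737/881 = [-1; 6, 8, 2, 8].

[-1; 6, 8, 2, 8]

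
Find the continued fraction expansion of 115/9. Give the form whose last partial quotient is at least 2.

115 = 12×9 + 7
9 = 1×7 + 2
7 = 3×2 + 1
2 = 2×1 + 0  (stop)
So 115/9 = [12; 1, 3, 2].

[12; 1, 3, 2]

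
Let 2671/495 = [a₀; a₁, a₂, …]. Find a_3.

2671 = 5·495 + 196   →  a_0 = 5
495 = 2·196 + 103   →  a_1 = 2
196 = 1·103 + 93   →  a_2 = 1
103 = 1·93 + 10   →  a_3 = 1

1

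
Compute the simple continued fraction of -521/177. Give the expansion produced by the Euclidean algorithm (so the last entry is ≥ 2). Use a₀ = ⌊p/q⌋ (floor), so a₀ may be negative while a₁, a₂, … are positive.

-521 = -3×177 + 10
177 = 17×10 + 7
10 = 1×7 + 3
7 = 2×3 + 1
3 = 3×1 + 0  (stop)
So -521/177 = [-3; 17, 1, 2, 3].

[-3; 17, 1, 2, 3]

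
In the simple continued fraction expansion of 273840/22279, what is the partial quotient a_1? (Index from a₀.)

3

273840 = 12·22279 + 6492   →  a_0 = 12
22279 = 3·6492 + 2803   →  a_1 = 3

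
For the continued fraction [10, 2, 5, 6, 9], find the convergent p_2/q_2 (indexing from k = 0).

115/11

Using pₖ = aₖpₖ₋₁ + pₖ₋₂, qₖ = aₖqₖ₋₁ + qₖ₋₂ (with p₋₁=1, p₋₂=0, q₋₁=0, q₋₂=1):
  k=0: a=10, p=10, q=1
  k=1: a=2, p=21, q=2
  k=2: a=5, p=115, q=11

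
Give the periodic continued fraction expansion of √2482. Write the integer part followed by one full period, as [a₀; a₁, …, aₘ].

[49; 1, 4, 1, 1, 4, 1, 98]

a₀ = ⌊√2482⌋ = 49.
With m₀=0, d₀=1 and mₖ₊₁ = dₖaₖ − mₖ, dₖ₊₁ = (n − mₖ₊₁²)/dₖ, aₖ₊₁ = ⌊(a₀+mₖ₊₁)/dₖ₊₁⌋:
  k=1: m=49, d=81, a=1
  k=2: m=32, d=18, a=4
  k=3: m=40, d=49, a=1
  k=4: m=9, d=49, a=1
  k=5: m=40, d=18, a=4
  k=6: m=32, d=81, a=1
  k=7: m=49, d=1, a=98
d=1 and a=2a₀=98 at k=7, so the next step gives (m, d) = (49, 81) again — its k=1 value — and the period has length 7.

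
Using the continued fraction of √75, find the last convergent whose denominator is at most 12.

√75 = [8; 1, 1, 1, 16, …] (period length 4).
Convergents:
  p_0/q_0 = 8/1
  p_1/q_1 = 9/1
  p_2/q_2 = 17/2
  p_3/q_3 = 26/3
  p_4/q_4 = 433/50
q_3 = 3 ≤ 12 < 50 = q_4, so the answer is 26/3.

26/3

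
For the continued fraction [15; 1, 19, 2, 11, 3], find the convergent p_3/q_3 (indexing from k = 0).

654/41

Using pₖ = aₖpₖ₋₁ + pₖ₋₂, qₖ = aₖqₖ₋₁ + qₖ₋₂ (with p₋₁=1, p₋₂=0, q₋₁=0, q₋₂=1):
  k=0: a=15, p=15, q=1
  k=1: a=1, p=16, q=1
  k=2: a=19, p=319, q=20
  k=3: a=2, p=654, q=41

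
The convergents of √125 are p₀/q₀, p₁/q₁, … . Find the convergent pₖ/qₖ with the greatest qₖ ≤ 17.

123/11

√125 = [11; 5, 1, 1, 5, 22, …] (period length 5).
Convergents:
  p_0/q_0 = 11/1
  p_1/q_1 = 56/5
  p_2/q_2 = 67/6
  p_3/q_3 = 123/11
  p_4/q_4 = 682/61
q_3 = 11 ≤ 17 < 61 = q_4, so the answer is 123/11.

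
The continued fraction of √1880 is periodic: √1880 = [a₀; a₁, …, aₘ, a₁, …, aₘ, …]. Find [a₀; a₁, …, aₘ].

a₀ = ⌊√1880⌋ = 43.
With m₀=0, d₀=1 and mₖ₊₁ = dₖaₖ − mₖ, dₖ₊₁ = (n − mₖ₊₁²)/dₖ, aₖ₊₁ = ⌊(a₀+mₖ₊₁)/dₖ₊₁⌋:
  k=1: m=43, d=31, a=2
  k=2: m=19, d=49, a=1
  k=3: m=30, d=20, a=3
  k=4: m=30, d=49, a=1
  k=5: m=19, d=31, a=2
  k=6: m=43, d=1, a=86
d=1 and a=2a₀=86 at k=6, so the next step gives (m, d) = (43, 31) again — its k=1 value — and the period has length 6.

[43; 2, 1, 3, 1, 2, 86]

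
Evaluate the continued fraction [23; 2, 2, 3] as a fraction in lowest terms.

Fold from the inside: start with 3/1.
  2 + 1/3 = 7/3
  2 + 3/7 = 17/7
  23 + 7/17 = 398/17

398/17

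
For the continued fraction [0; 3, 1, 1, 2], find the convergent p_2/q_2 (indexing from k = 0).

1/4

Using pₖ = aₖpₖ₋₁ + pₖ₋₂, qₖ = aₖqₖ₋₁ + qₖ₋₂ (with p₋₁=1, p₋₂=0, q₋₁=0, q₋₂=1):
  k=0: a=0, p=0, q=1
  k=1: a=3, p=1, q=3
  k=2: a=1, p=1, q=4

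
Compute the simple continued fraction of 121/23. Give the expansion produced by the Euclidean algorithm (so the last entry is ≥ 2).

[5; 3, 1, 5]

121 = 5×23 + 6
23 = 3×6 + 5
6 = 1×5 + 1
5 = 5×1 + 0  (stop)
So 121/23 = [5; 3, 1, 5].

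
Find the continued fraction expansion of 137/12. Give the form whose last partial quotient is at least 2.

137 = 11·12 + 5
12 = 2·5 + 2
5 = 2·2 + 1
2 = 2·1 + 0  (stop)
So 137/12 = [11; 2, 2, 2].

[11; 2, 2, 2]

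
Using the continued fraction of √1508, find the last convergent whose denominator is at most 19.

√1508 = [38; 1, 4, 1, 76, …] (period length 4).
Convergents:
  p_0/q_0 = 38/1
  p_1/q_1 = 39/1
  p_2/q_2 = 194/5
  p_3/q_3 = 233/6
  p_4/q_4 = 17902/461
q_3 = 6 ≤ 19 < 461 = q_4, so the answer is 233/6.

233/6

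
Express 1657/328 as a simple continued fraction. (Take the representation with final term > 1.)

[5; 19, 3, 2, 2]

1657 = 5·328 + 17
328 = 19·17 + 5
17 = 3·5 + 2
5 = 2·2 + 1
2 = 2·1 + 0  (stop)
So 1657/328 = [5; 19, 3, 2, 2].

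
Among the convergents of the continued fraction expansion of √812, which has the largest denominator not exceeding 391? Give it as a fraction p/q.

6497/228

√812 = [28; 2, 56, …] (period length 2).
Convergents:
  p_0/q_0 = 28/1
  p_1/q_1 = 57/2
  p_2/q_2 = 3220/113
  p_3/q_3 = 6497/228
  p_4/q_4 = 367052/12881
q_3 = 228 ≤ 391 < 12881 = q_4, so the answer is 6497/228.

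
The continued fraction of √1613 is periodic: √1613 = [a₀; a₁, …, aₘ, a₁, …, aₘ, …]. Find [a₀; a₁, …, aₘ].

[40; 6, 6, 80]

a₀ = ⌊√1613⌋ = 40.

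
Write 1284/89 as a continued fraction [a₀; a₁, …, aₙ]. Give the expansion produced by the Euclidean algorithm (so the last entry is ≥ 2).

[14; 2, 2, 1, 12]

1284 = 14*89 + 38
89 = 2*38 + 13
38 = 2*13 + 12
13 = 1*12 + 1
12 = 12*1 + 0  (stop)
So 1284/89 = [14; 2, 2, 1, 12].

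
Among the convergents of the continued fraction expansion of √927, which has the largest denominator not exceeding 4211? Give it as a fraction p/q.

101631/3338

√927 = [30; 2, 4, 5, 3, 5, 4, 2, 60, …] (period length 8).
Convergents:
  p_0/q_0 = 30/1
  p_1/q_1 = 61/2
  p_2/q_2 = 274/9
  p_3/q_3 = 1431/47
  p_4/q_4 = 4567/150
  p_5/q_5 = 24266/797
  p_6/q_6 = 101631/3338
  p_7/q_7 = 227528/7473
q_6 = 3338 ≤ 4211 < 7473 = q_7, so the answer is 101631/3338.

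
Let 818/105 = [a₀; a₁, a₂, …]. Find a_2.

818 = 7·105 + 83   →  a_0 = 7
105 = 1·83 + 22   →  a_1 = 1
83 = 3·22 + 17   →  a_2 = 3

3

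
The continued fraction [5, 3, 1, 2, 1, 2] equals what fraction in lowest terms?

216/41

Fold from the inside: start with 2/1.
  1 + 1/2 = 3/2
  2 + 2/3 = 8/3
  1 + 3/8 = 11/8
  3 + 8/11 = 41/11
  5 + 11/41 = 216/41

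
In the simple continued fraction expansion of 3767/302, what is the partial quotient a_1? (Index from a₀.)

2

3767 = 12·302 + 143   →  a_0 = 12
302 = 2·143 + 16   →  a_1 = 2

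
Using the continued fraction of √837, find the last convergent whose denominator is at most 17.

√837 = [28; 1, 13, 2, 13, 1, 56, …] (period length 6).
Convergents:
  p_0/q_0 = 28/1
  p_1/q_1 = 29/1
  p_2/q_2 = 405/14
  p_3/q_3 = 839/29
q_2 = 14 ≤ 17 < 29 = q_3, so the answer is 405/14.

405/14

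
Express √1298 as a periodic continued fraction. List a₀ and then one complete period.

a₀ = ⌊√1298⌋ = 36.

[36; 36, 72]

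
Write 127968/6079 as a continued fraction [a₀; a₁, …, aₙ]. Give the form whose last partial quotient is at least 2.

127968 = 21×6079 + 309
6079 = 19×309 + 208
309 = 1×208 + 101
208 = 2×101 + 6
101 = 16×6 + 5
6 = 1×5 + 1
5 = 5×1 + 0  (stop)
So 127968/6079 = [21; 19, 1, 2, 16, 1, 5].

[21; 19, 1, 2, 16, 1, 5]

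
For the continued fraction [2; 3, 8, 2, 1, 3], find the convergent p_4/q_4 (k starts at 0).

181/78

Using pₖ = aₖpₖ₋₁ + pₖ₋₂, qₖ = aₖqₖ₋₁ + qₖ₋₂ (with p₋₁=1, p₋₂=0, q₋₁=0, q₋₂=1):
  k=0: a=2, p=2, q=1
  k=1: a=3, p=7, q=3
  k=2: a=8, p=58, q=25
  k=3: a=2, p=123, q=53
  k=4: a=1, p=181, q=78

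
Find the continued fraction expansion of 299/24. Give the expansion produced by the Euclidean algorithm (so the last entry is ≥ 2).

[12; 2, 5, 2]

299 = 12·24 + 11
24 = 2·11 + 2
11 = 5·2 + 1
2 = 2·1 + 0  (stop)
So 299/24 = [12; 2, 5, 2].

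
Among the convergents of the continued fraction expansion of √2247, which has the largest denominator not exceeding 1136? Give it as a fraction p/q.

18724/395

√2247 = [47; 2, 2, 15, 2, 2, 94, …] (period length 6).
Convergents:
  p_0/q_0 = 47/1
  p_1/q_1 = 95/2
  p_2/q_2 = 237/5
  p_3/q_3 = 3650/77
  p_4/q_4 = 7537/159
  p_5/q_5 = 18724/395
  p_6/q_6 = 1767593/37289
q_5 = 395 ≤ 1136 < 37289 = q_6, so the answer is 18724/395.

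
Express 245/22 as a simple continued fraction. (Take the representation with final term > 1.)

245 = 11·22 + 3
22 = 7·3 + 1
3 = 3·1 + 0  (stop)
So 245/22 = [11; 7, 3].

[11; 7, 3]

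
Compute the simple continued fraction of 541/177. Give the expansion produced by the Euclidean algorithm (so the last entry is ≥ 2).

541 = 3×177 + 10
177 = 17×10 + 7
10 = 1×7 + 3
7 = 2×3 + 1
3 = 3×1 + 0  (stop)
So 541/177 = [3; 17, 1, 2, 3].

[3; 17, 1, 2, 3]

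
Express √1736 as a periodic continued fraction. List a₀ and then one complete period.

a₀ = ⌊√1736⌋ = 41.
With m₀=0, d₀=1 and mₖ₊₁ = dₖaₖ − mₖ, dₖ₊₁ = (n − mₖ₊₁²)/dₖ, aₖ₊₁ = ⌊(a₀+mₖ₊₁)/dₖ₊₁⌋:
  k=1: m=41, d=55, a=1
  k=2: m=14, d=28, a=1
  k=3: m=14, d=55, a=1
  k=4: m=41, d=1, a=82
d=1 and a=2a₀=82 at k=4, so the next step gives (m, d) = (41, 55) again — its k=1 value — and the period has length 4.

[41; 1, 1, 1, 82]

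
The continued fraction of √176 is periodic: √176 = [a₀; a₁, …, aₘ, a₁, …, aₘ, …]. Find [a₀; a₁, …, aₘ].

[13; 3, 1, 3, 26]

a₀ = ⌊√176⌋ = 13.
With m₀=0, d₀=1 and mₖ₊₁ = dₖaₖ − mₖ, dₖ₊₁ = (n − mₖ₊₁²)/dₖ, aₖ₊₁ = ⌊(a₀+mₖ₊₁)/dₖ₊₁⌋:
  k=1: m=13, d=7, a=3
  k=2: m=8, d=16, a=1
  k=3: m=8, d=7, a=3
  k=4: m=13, d=1, a=26
d=1 and a=2a₀=26 at k=4, so the next step gives (m, d) = (13, 7) again — its k=1 value — and the period has length 4.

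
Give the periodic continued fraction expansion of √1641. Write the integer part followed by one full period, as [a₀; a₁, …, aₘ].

a₀ = ⌊√1641⌋ = 40.
With m₀=0, d₀=1 and mₖ₊₁ = dₖaₖ − mₖ, dₖ₊₁ = (n − mₖ₊₁²)/dₖ, aₖ₊₁ = ⌊(a₀+mₖ₊₁)/dₖ₊₁⌋:
  k=1: m=40, d=41, a=1
  k=2: m=1, d=40, a=1
  k=3: m=39, d=3, a=26
  k=4: m=39, d=40, a=1
  k=5: m=1, d=41, a=1
  k=6: m=40, d=1, a=80
d=1 and a=2a₀=80 at k=6, so the next step gives (m, d) = (40, 41) again — its k=1 value — and the period has length 6.

[40; 1, 1, 26, 1, 1, 80]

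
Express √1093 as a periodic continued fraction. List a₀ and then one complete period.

a₀ = ⌊√1093⌋ = 33.
With m₀=0, d₀=1 and mₖ₊₁ = dₖaₖ − mₖ, dₖ₊₁ = (n − mₖ₊₁²)/dₖ, aₖ₊₁ = ⌊(a₀+mₖ₊₁)/dₖ₊₁⌋:
  k=1: m=33, d=4, a=16
  k=2: m=31, d=33, a=1
  k=3: m=2, d=33, a=1
  k=4: m=31, d=4, a=16
  k=5: m=33, d=1, a=66
d=1 and a=2a₀=66 at k=5, so the next step gives (m, d) = (33, 4) again — its k=1 value — and the period has length 5.

[33; 16, 1, 1, 16, 66]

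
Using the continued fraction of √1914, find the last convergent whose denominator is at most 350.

√1914 = [43; 1, 2, 1, 86, …] (period length 4).
Convergents:
  p_0/q_0 = 43/1
  p_1/q_1 = 44/1
  p_2/q_2 = 131/3
  p_3/q_3 = 175/4
  p_4/q_4 = 15181/347
  p_5/q_5 = 15356/351
q_4 = 347 ≤ 350 < 351 = q_5, so the answer is 15181/347.

15181/347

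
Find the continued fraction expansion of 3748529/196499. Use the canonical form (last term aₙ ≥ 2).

[19; 13, 17, 5, 17, 3, 3]

3748529 = 19×196499 + 15048
196499 = 13×15048 + 875
15048 = 17×875 + 173
875 = 5×173 + 10
173 = 17×10 + 3
10 = 3×3 + 1
3 = 3×1 + 0  (stop)
So 3748529/196499 = [19; 13, 17, 5, 17, 3, 3].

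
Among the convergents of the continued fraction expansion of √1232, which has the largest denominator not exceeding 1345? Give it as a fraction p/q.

24605/701

√1232 = [35; 10, 70, …] (period length 2).
Convergents:
  p_0/q_0 = 35/1
  p_1/q_1 = 351/10
  p_2/q_2 = 24605/701
  p_3/q_3 = 246401/7020
q_2 = 701 ≤ 1345 < 7020 = q_3, so the answer is 24605/701.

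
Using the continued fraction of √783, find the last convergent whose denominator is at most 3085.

√783 = [27; 1, 54, …] (period length 2).
Convergents:
  p_0/q_0 = 27/1
  p_1/q_1 = 28/1
  p_2/q_2 = 1539/55
  p_3/q_3 = 1567/56
  p_4/q_4 = 86157/3079
  p_5/q_5 = 87724/3135
q_4 = 3079 ≤ 3085 < 3135 = q_5, so the answer is 86157/3079.

86157/3079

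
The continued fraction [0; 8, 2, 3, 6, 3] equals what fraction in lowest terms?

139/1172

Using pₖ = aₖpₖ₋₁ + pₖ₋₂ and qₖ = aₖqₖ₋₁ + qₖ₋₂:
  k=0: a=0, p=0, q=1
  k=1: a=8, p=1, q=8
  k=2: a=2, p=2, q=17
  k=3: a=3, p=7, q=59
  k=4: a=6, p=44, q=371
  k=5: a=3, p=139, q=1172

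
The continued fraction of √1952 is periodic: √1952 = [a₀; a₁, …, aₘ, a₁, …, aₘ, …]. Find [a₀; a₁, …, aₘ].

a₀ = ⌊√1952⌋ = 44.
With m₀=0, d₀=1 and mₖ₊₁ = dₖaₖ − mₖ, dₖ₊₁ = (n − mₖ₊₁²)/dₖ, aₖ₊₁ = ⌊(a₀+mₖ₊₁)/dₖ₊₁⌋:
  k=1: m=44, d=16, a=5
  k=2: m=36, d=41, a=1
  k=3: m=5, d=47, a=1
  k=4: m=42, d=4, a=21
  k=5: m=42, d=47, a=1
  k=6: m=5, d=41, a=1
  k=7: m=36, d=16, a=5
  k=8: m=44, d=1, a=88
d=1 and a=2a₀=88 at k=8, so the next step gives (m, d) = (44, 16) again — its k=1 value — and the period has length 8.

[44; 5, 1, 1, 21, 1, 1, 5, 88]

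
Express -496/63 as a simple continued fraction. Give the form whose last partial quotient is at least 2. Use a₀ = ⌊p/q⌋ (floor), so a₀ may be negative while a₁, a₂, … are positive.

-496 = -8×63 + 8
63 = 7×8 + 7
8 = 1×7 + 1
7 = 7×1 + 0  (stop)
So -496/63 = [-8; 7, 1, 7].

[-8; 7, 1, 7]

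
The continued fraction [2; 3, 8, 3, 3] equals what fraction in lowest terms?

Fold from the inside: start with 3/1.
  3 + 1/3 = 10/3
  8 + 3/10 = 83/10
  3 + 10/83 = 259/83
  2 + 83/259 = 601/259

601/259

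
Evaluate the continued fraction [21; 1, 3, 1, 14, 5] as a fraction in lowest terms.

Fold from the inside: start with 5/1.
  14 + 1/5 = 71/5
  1 + 5/71 = 76/71
  3 + 71/76 = 299/76
  1 + 76/299 = 375/299
  21 + 299/375 = 8174/375

8174/375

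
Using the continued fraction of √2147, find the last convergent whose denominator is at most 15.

√2147 = [46; 2, 1, 45, 1, 2, 92, …] (period length 6).
Convergents:
  p_0/q_0 = 46/1
  p_1/q_1 = 93/2
  p_2/q_2 = 139/3
  p_3/q_3 = 6348/137
q_2 = 3 ≤ 15 < 137 = q_3, so the answer is 139/3.

139/3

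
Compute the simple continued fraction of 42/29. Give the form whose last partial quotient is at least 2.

42 = 1*29 + 13
29 = 2*13 + 3
13 = 4*3 + 1
3 = 3*1 + 0  (stop)
So 42/29 = [1; 2, 4, 3].

[1; 2, 4, 3]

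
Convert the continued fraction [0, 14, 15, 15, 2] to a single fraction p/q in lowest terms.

Fold from the inside: start with 2/1.
  15 + 1/2 = 31/2
  15 + 2/31 = 467/31
  14 + 31/467 = 6569/467
  0 + 467/6569 = 467/6569

467/6569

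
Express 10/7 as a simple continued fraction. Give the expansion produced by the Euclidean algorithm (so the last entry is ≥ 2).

[1; 2, 3]

10 = 1·7 + 3
7 = 2·3 + 1
3 = 3·1 + 0  (stop)
So 10/7 = [1; 2, 3].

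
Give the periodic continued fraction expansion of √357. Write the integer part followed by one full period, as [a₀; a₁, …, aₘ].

a₀ = ⌊√357⌋ = 18.
With m₀=0, d₀=1 and mₖ₊₁ = dₖaₖ − mₖ, dₖ₊₁ = (n − mₖ₊₁²)/dₖ, aₖ₊₁ = ⌊(a₀+mₖ₊₁)/dₖ₊₁⌋:
  k=1: m=18, d=33, a=1
  k=2: m=15, d=4, a=8
  k=3: m=17, d=17, a=2
  k=4: m=17, d=4, a=8
  k=5: m=15, d=33, a=1
  k=6: m=18, d=1, a=36
d=1 and a=2a₀=36 at k=6, so the next step gives (m, d) = (18, 33) again — its k=1 value — and the period has length 6.

[18; 1, 8, 2, 8, 1, 36]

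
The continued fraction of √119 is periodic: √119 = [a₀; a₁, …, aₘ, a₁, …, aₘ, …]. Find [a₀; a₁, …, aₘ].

a₀ = ⌊√119⌋ = 10.

[10; 1, 9, 1, 20]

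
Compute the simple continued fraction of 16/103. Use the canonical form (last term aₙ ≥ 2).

[0; 6, 2, 3, 2]

16 = 0*103 + 16
103 = 6*16 + 7
16 = 2*7 + 2
7 = 3*2 + 1
2 = 2*1 + 0  (stop)
So 16/103 = [0; 6, 2, 3, 2].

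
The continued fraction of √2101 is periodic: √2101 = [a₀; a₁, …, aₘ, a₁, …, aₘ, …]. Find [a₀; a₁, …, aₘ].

a₀ = ⌊√2101⌋ = 45.
With m₀=0, d₀=1 and mₖ₊₁ = dₖaₖ − mₖ, dₖ₊₁ = (n − mₖ₊₁²)/dₖ, aₖ₊₁ = ⌊(a₀+mₖ₊₁)/dₖ₊₁⌋:
  k=1: m=45, d=76, a=1
  k=2: m=31, d=15, a=5
  k=3: m=44, d=11, a=8
  k=4: m=44, d=15, a=5
  k=5: m=31, d=76, a=1
  k=6: m=45, d=1, a=90
d=1 and a=2a₀=90 at k=6, so the next step gives (m, d) = (45, 76) again — its k=1 value — and the period has length 6.

[45; 1, 5, 8, 5, 1, 90]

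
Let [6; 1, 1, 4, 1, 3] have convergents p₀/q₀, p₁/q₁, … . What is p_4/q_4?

Using pₖ = aₖpₖ₋₁ + pₖ₋₂, qₖ = aₖqₖ₋₁ + qₖ₋₂ (with p₋₁=1, p₋₂=0, q₋₁=0, q₋₂=1):
  k=0: a=6, p=6, q=1
  k=1: a=1, p=7, q=1
  k=2: a=1, p=13, q=2
  k=3: a=4, p=59, q=9
  k=4: a=1, p=72, q=11

72/11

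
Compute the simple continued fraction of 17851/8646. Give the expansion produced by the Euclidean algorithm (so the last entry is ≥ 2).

[2; 15, 2, 7, 18, 2]

17851 = 2·8646 + 559
8646 = 15·559 + 261
559 = 2·261 + 37
261 = 7·37 + 2
37 = 18·2 + 1
2 = 2·1 + 0  (stop)
So 17851/8646 = [2; 15, 2, 7, 18, 2].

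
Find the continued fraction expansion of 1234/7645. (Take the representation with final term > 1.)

[0; 6, 5, 8, 3, 4, 2]

1234 = 0×7645 + 1234
7645 = 6×1234 + 241
1234 = 5×241 + 29
241 = 8×29 + 9
29 = 3×9 + 2
9 = 4×2 + 1
2 = 2×1 + 0  (stop)
So 1234/7645 = [0; 6, 5, 8, 3, 4, 2].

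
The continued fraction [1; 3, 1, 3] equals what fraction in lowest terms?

19/15

Using pₖ = aₖpₖ₋₁ + pₖ₋₂ and qₖ = aₖqₖ₋₁ + qₖ₋₂:
  k=0: a=1, p=1, q=1
  k=1: a=3, p=4, q=3
  k=2: a=1, p=5, q=4
  k=3: a=3, p=19, q=15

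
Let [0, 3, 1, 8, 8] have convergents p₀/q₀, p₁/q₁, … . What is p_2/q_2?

1/4

Using pₖ = aₖpₖ₋₁ + pₖ₋₂, qₖ = aₖqₖ₋₁ + qₖ₋₂ (with p₋₁=1, p₋₂=0, q₋₁=0, q₋₂=1):
  k=0: a=0, p=0, q=1
  k=1: a=3, p=1, q=3
  k=2: a=1, p=1, q=4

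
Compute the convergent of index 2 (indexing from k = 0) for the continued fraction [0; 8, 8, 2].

8/65

Using pₖ = aₖpₖ₋₁ + pₖ₋₂, qₖ = aₖqₖ₋₁ + qₖ₋₂ (with p₋₁=1, p₋₂=0, q₋₁=0, q₋₂=1):
  k=0: a=0, p=0, q=1
  k=1: a=8, p=1, q=8
  k=2: a=8, p=8, q=65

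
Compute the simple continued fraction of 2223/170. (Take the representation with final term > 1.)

2223 = 13*170 + 13
170 = 13*13 + 1
13 = 13*1 + 0  (stop)
So 2223/170 = [13; 13, 13].

[13; 13, 13]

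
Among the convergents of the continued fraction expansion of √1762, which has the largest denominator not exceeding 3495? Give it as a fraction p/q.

√1762 = [41; 1, 40, 1, 82, …] (period length 4).
Convergents:
  p_0/q_0 = 41/1
  p_1/q_1 = 42/1
  p_2/q_2 = 1721/41
  p_3/q_3 = 1763/42
  p_4/q_4 = 146287/3485
  p_5/q_5 = 148050/3527
q_4 = 3485 ≤ 3495 < 3527 = q_5, so the answer is 146287/3485.

146287/3485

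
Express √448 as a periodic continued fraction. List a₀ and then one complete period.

[21; 6, 42]

a₀ = ⌊√448⌋ = 21.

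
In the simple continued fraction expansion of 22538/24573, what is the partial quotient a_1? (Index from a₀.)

1

22538 = 0·24573 + 22538   →  a_0 = 0
24573 = 1·22538 + 2035   →  a_1 = 1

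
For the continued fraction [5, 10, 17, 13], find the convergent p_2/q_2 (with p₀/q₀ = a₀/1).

Using pₖ = aₖpₖ₋₁ + pₖ₋₂, qₖ = aₖqₖ₋₁ + qₖ₋₂ (with p₋₁=1, p₋₂=0, q₋₁=0, q₋₂=1):
  k=0: a=5, p=5, q=1
  k=1: a=10, p=51, q=10
  k=2: a=17, p=872, q=171

872/171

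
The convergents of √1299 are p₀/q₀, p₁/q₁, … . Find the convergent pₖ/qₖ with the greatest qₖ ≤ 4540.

62316/1729

√1299 = [36; 24, 72, …] (period length 2).
Convergents:
  p_0/q_0 = 36/1
  p_1/q_1 = 865/24
  p_2/q_2 = 62316/1729
  p_3/q_3 = 1496449/41520
q_2 = 1729 ≤ 4540 < 41520 = q_3, so the answer is 62316/1729.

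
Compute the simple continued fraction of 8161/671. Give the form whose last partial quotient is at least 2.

8161 = 12*671 + 109
671 = 6*109 + 17
109 = 6*17 + 7
17 = 2*7 + 3
7 = 2*3 + 1
3 = 3*1 + 0  (stop)
So 8161/671 = [12; 6, 6, 2, 2, 3].

[12; 6, 6, 2, 2, 3]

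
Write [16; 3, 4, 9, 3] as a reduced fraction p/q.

6083/373

Using pₖ = aₖpₖ₋₁ + pₖ₋₂ and qₖ = aₖqₖ₋₁ + qₖ₋₂:
  k=0: a=16, p=16, q=1
  k=1: a=3, p=49, q=3
  k=2: a=4, p=212, q=13
  k=3: a=9, p=1957, q=120
  k=4: a=3, p=6083, q=373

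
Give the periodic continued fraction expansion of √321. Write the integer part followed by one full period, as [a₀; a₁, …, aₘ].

[17; 1, 10, 1, 34]

a₀ = ⌊√321⌋ = 17.
With m₀=0, d₀=1 and mₖ₊₁ = dₖaₖ − mₖ, dₖ₊₁ = (n − mₖ₊₁²)/dₖ, aₖ₊₁ = ⌊(a₀+mₖ₊₁)/dₖ₊₁⌋:
  k=1: m=17, d=32, a=1
  k=2: m=15, d=3, a=10
  k=3: m=15, d=32, a=1
  k=4: m=17, d=1, a=34
d=1 and a=2a₀=34 at k=4, so the next step gives (m, d) = (17, 32) again — its k=1 value — and the period has length 4.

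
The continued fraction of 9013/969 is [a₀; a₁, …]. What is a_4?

9013 = 9·969 + 292   →  a_0 = 9
969 = 3·292 + 93   →  a_1 = 3
292 = 3·93 + 13   →  a_2 = 3
93 = 7·13 + 2   →  a_3 = 7
13 = 6·2 + 1   →  a_4 = 6

6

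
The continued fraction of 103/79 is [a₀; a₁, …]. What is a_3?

2

103 = 1·79 + 24   →  a_0 = 1
79 = 3·24 + 7   →  a_1 = 3
24 = 3·7 + 3   →  a_2 = 3
7 = 2·3 + 1   →  a_3 = 2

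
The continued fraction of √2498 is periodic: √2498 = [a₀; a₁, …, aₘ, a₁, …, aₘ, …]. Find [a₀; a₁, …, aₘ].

[49; 1, 48, 1, 98]

a₀ = ⌊√2498⌋ = 49.
With m₀=0, d₀=1 and mₖ₊₁ = dₖaₖ − mₖ, dₖ₊₁ = (n − mₖ₊₁²)/dₖ, aₖ₊₁ = ⌊(a₀+mₖ₊₁)/dₖ₊₁⌋:
  k=1: m=49, d=97, a=1
  k=2: m=48, d=2, a=48
  k=3: m=48, d=97, a=1
  k=4: m=49, d=1, a=98
d=1 and a=2a₀=98 at k=4, so the next step gives (m, d) = (49, 97) again — its k=1 value — and the period has length 4.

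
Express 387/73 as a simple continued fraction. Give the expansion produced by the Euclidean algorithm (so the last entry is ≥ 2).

387 = 5*73 + 22
73 = 3*22 + 7
22 = 3*7 + 1
7 = 7*1 + 0  (stop)
So 387/73 = [5; 3, 3, 7].

[5; 3, 3, 7]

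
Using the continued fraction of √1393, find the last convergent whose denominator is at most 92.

1157/31

√1393 = [37; 3, 10, 3, 74, …] (period length 4).
Convergents:
  p_0/q_0 = 37/1
  p_1/q_1 = 112/3
  p_2/q_2 = 1157/31
  p_3/q_3 = 3583/96
q_2 = 31 ≤ 92 < 96 = q_3, so the answer is 1157/31.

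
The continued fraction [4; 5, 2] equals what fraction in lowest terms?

Using pₖ = aₖpₖ₋₁ + pₖ₋₂ and qₖ = aₖqₖ₋₁ + qₖ₋₂:
  k=0: a=4, p=4, q=1
  k=1: a=5, p=21, q=5
  k=2: a=2, p=46, q=11

46/11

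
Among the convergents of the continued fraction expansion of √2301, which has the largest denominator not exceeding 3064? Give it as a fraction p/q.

145777/3039

√2301 = [47; 1, 30, 1, 94, …] (period length 4).
Convergents:
  p_0/q_0 = 47/1
  p_1/q_1 = 48/1
  p_2/q_2 = 1487/31
  p_3/q_3 = 1535/32
  p_4/q_4 = 145777/3039
  p_5/q_5 = 147312/3071
q_4 = 3039 ≤ 3064 < 3071 = q_5, so the answer is 145777/3039.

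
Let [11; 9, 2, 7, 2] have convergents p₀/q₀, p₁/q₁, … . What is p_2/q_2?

211/19

Using pₖ = aₖpₖ₋₁ + pₖ₋₂, qₖ = aₖqₖ₋₁ + qₖ₋₂ (with p₋₁=1, p₋₂=0, q₋₁=0, q₋₂=1):
  k=0: a=11, p=11, q=1
  k=1: a=9, p=100, q=9
  k=2: a=2, p=211, q=19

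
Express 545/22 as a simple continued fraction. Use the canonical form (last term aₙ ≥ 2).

[24; 1, 3, 2, 2]

545 = 24×22 + 17
22 = 1×17 + 5
17 = 3×5 + 2
5 = 2×2 + 1
2 = 2×1 + 0  (stop)
So 545/22 = [24; 1, 3, 2, 2].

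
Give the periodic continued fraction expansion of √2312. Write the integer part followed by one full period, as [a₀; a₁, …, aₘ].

a₀ = ⌊√2312⌋ = 48.
With m₀=0, d₀=1 and mₖ₊₁ = dₖaₖ − mₖ, dₖ₊₁ = (n − mₖ₊₁²)/dₖ, aₖ₊₁ = ⌊(a₀+mₖ₊₁)/dₖ₊₁⌋:
  k=1: m=48, d=8, a=12
  k=2: m=48, d=1, a=96
d=1 and a=2a₀=96 at k=2, so the next step gives (m, d) = (48, 8) again — its k=1 value — and the period has length 2.

[48; 12, 96]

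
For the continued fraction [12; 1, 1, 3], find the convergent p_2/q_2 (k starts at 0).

Using pₖ = aₖpₖ₋₁ + pₖ₋₂, qₖ = aₖqₖ₋₁ + qₖ₋₂ (with p₋₁=1, p₋₂=0, q₋₁=0, q₋₂=1):
  k=0: a=12, p=12, q=1
  k=1: a=1, p=13, q=1
  k=2: a=1, p=25, q=2

25/2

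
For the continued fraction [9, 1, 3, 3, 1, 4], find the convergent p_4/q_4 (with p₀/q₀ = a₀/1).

Using pₖ = aₖpₖ₋₁ + pₖ₋₂, qₖ = aₖqₖ₋₁ + qₖ₋₂ (with p₋₁=1, p₋₂=0, q₋₁=0, q₋₂=1):
  k=0: a=9, p=9, q=1
  k=1: a=1, p=10, q=1
  k=2: a=3, p=39, q=4
  k=3: a=3, p=127, q=13
  k=4: a=1, p=166, q=17

166/17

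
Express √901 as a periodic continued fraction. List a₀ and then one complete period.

[30; 60]

a₀ = ⌊√901⌋ = 30.
With m₀=0, d₀=1 and mₖ₊₁ = dₖaₖ − mₖ, dₖ₊₁ = (n − mₖ₊₁²)/dₖ, aₖ₊₁ = ⌊(a₀+mₖ₊₁)/dₖ₊₁⌋:
  k=1: m=30, d=1, a=60
d=1 and a=2a₀=60 at k=1, so the next step gives (m, d) = (30, 1) again — its k=1 value — and the period has length 1.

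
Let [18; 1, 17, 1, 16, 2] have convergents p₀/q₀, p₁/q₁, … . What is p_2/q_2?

341/18

Using pₖ = aₖpₖ₋₁ + pₖ₋₂, qₖ = aₖqₖ₋₁ + qₖ₋₂ (with p₋₁=1, p₋₂=0, q₋₁=0, q₋₂=1):
  k=0: a=18, p=18, q=1
  k=1: a=1, p=19, q=1
  k=2: a=17, p=341, q=18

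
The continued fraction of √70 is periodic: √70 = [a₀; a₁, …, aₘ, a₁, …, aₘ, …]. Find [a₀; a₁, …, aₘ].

[8; 2, 1, 2, 1, 2, 16]

a₀ = ⌊√70⌋ = 8.
With m₀=0, d₀=1 and mₖ₊₁ = dₖaₖ − mₖ, dₖ₊₁ = (n − mₖ₊₁²)/dₖ, aₖ₊₁ = ⌊(a₀+mₖ₊₁)/dₖ₊₁⌋:
  k=1: m=8, d=6, a=2
  k=2: m=4, d=9, a=1
  k=3: m=5, d=5, a=2
  k=4: m=5, d=9, a=1
  k=5: m=4, d=6, a=2
  k=6: m=8, d=1, a=16
d=1 and a=2a₀=16 at k=6, so the next step gives (m, d) = (8, 6) again — its k=1 value — and the period has length 6.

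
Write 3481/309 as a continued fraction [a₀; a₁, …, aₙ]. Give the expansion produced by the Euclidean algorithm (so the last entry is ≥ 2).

[11; 3, 1, 3, 3, 6]

3481 = 11*309 + 82
309 = 3*82 + 63
82 = 1*63 + 19
63 = 3*19 + 6
19 = 3*6 + 1
6 = 6*1 + 0  (stop)
So 3481/309 = [11; 3, 1, 3, 3, 6].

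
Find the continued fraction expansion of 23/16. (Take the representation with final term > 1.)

[1; 2, 3, 2]

23 = 1*16 + 7
16 = 2*7 + 2
7 = 3*2 + 1
2 = 2*1 + 0  (stop)
So 23/16 = [1; 2, 3, 2].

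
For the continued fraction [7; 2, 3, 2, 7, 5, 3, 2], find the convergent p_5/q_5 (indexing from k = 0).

Using pₖ = aₖpₖ₋₁ + pₖ₋₂, qₖ = aₖqₖ₋₁ + qₖ₋₂ (with p₋₁=1, p₋₂=0, q₋₁=0, q₋₂=1):
  k=0: a=7, p=7, q=1
  k=1: a=2, p=15, q=2
  k=2: a=3, p=52, q=7
  k=3: a=2, p=119, q=16
  k=4: a=7, p=885, q=119
  k=5: a=5, p=4544, q=611

4544/611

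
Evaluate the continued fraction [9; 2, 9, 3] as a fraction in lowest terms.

559/59

Fold from the inside: start with 3/1.
  9 + 1/3 = 28/3
  2 + 3/28 = 59/28
  9 + 28/59 = 559/59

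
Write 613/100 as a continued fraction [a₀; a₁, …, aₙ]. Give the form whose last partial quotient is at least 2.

613 = 6*100 + 13
100 = 7*13 + 9
13 = 1*9 + 4
9 = 2*4 + 1
4 = 4*1 + 0  (stop)
So 613/100 = [6; 7, 1, 2, 4].

[6; 7, 1, 2, 4]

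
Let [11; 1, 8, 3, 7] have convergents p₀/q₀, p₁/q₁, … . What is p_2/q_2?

Using pₖ = aₖpₖ₋₁ + pₖ₋₂, qₖ = aₖqₖ₋₁ + qₖ₋₂ (with p₋₁=1, p₋₂=0, q₋₁=0, q₋₂=1):
  k=0: a=11, p=11, q=1
  k=1: a=1, p=12, q=1
  k=2: a=8, p=107, q=9

107/9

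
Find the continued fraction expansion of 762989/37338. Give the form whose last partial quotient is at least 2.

[20; 2, 3, 3, 14, 16, 7]

762989 = 20*37338 + 16229
37338 = 2*16229 + 4880
16229 = 3*4880 + 1589
4880 = 3*1589 + 113
1589 = 14*113 + 7
113 = 16*7 + 1
7 = 7*1 + 0  (stop)
So 762989/37338 = [20; 2, 3, 3, 14, 16, 7].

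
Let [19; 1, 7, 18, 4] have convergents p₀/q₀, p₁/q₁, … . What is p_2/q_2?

Using pₖ = aₖpₖ₋₁ + pₖ₋₂, qₖ = aₖqₖ₋₁ + qₖ₋₂ (with p₋₁=1, p₋₂=0, q₋₁=0, q₋₂=1):
  k=0: a=19, p=19, q=1
  k=1: a=1, p=20, q=1
  k=2: a=7, p=159, q=8

159/8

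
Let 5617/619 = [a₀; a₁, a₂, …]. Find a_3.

5

5617 = 9·619 + 46   →  a_0 = 9
619 = 13·46 + 21   →  a_1 = 13
46 = 2·21 + 4   →  a_2 = 2
21 = 5·4 + 1   →  a_3 = 5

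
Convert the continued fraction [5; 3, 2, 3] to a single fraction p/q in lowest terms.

Using pₖ = aₖpₖ₋₁ + pₖ₋₂ and qₖ = aₖqₖ₋₁ + qₖ₋₂:
  k=0: a=5, p=5, q=1
  k=1: a=3, p=16, q=3
  k=2: a=2, p=37, q=7
  k=3: a=3, p=127, q=24

127/24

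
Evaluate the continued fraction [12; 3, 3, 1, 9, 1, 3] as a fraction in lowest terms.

Using pₖ = aₖpₖ₋₁ + pₖ₋₂ and qₖ = aₖqₖ₋₁ + qₖ₋₂:
  k=0: a=12, p=12, q=1
  k=1: a=3, p=37, q=3
  k=2: a=3, p=123, q=10
  k=3: a=1, p=160, q=13
  k=4: a=9, p=1563, q=127
  k=5: a=1, p=1723, q=140
  k=6: a=3, p=6732, q=547

6732/547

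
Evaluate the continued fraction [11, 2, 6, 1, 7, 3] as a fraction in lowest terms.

Using pₖ = aₖpₖ₋₁ + pₖ₋₂ and qₖ = aₖqₖ₋₁ + qₖ₋₂:
  k=0: a=11, p=11, q=1
  k=1: a=2, p=23, q=2
  k=2: a=6, p=149, q=13
  k=3: a=1, p=172, q=15
  k=4: a=7, p=1353, q=118
  k=5: a=3, p=4231, q=369

4231/369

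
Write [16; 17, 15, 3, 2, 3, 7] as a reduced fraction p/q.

733348/45667

Fold from the inside: start with 7/1.
  3 + 1/7 = 22/7
  2 + 7/22 = 51/22
  3 + 22/51 = 175/51
  15 + 51/175 = 2676/175
  17 + 175/2676 = 45667/2676
  16 + 2676/45667 = 733348/45667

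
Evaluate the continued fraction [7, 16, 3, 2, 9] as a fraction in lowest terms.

7591/1075

Fold from the inside: start with 9/1.
  2 + 1/9 = 19/9
  3 + 9/19 = 66/19
  16 + 19/66 = 1075/66
  7 + 66/1075 = 7591/1075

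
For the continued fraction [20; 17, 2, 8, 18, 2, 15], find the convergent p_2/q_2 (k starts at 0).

702/35

Using pₖ = aₖpₖ₋₁ + pₖ₋₂, qₖ = aₖqₖ₋₁ + qₖ₋₂ (with p₋₁=1, p₋₂=0, q₋₁=0, q₋₂=1):
  k=0: a=20, p=20, q=1
  k=1: a=17, p=341, q=17
  k=2: a=2, p=702, q=35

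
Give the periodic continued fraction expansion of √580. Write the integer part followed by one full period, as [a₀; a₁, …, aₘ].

[24; 12, 48]

a₀ = ⌊√580⌋ = 24.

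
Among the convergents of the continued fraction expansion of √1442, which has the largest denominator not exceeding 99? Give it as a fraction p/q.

√1442 = [37; 1, 36, 1, 74, …] (period length 4).
Convergents:
  p_0/q_0 = 37/1
  p_1/q_1 = 38/1
  p_2/q_2 = 1405/37
  p_3/q_3 = 1443/38
  p_4/q_4 = 108187/2849
q_3 = 38 ≤ 99 < 2849 = q_4, so the answer is 1443/38.

1443/38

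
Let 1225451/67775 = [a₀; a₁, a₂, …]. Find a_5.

1225451 = 18·67775 + 5501   →  a_0 = 18
67775 = 12·5501 + 1763   →  a_1 = 12
5501 = 3·1763 + 212   →  a_2 = 3
1763 = 8·212 + 67   →  a_3 = 8
212 = 3·67 + 11   →  a_4 = 3
67 = 6·11 + 1   →  a_5 = 6

6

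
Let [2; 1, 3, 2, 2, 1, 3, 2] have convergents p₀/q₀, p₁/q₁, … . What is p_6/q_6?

Using pₖ = aₖpₖ₋₁ + pₖ₋₂, qₖ = aₖqₖ₋₁ + qₖ₋₂ (with p₋₁=1, p₋₂=0, q₋₁=0, q₋₂=1):
  k=0: a=2, p=2, q=1
  k=1: a=1, p=3, q=1
  k=2: a=3, p=11, q=4
  k=3: a=2, p=25, q=9
  k=4: a=2, p=61, q=22
  k=5: a=1, p=86, q=31
  k=6: a=3, p=319, q=115

319/115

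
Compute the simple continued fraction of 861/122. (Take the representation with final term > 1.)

[7; 17, 2, 3]

861 = 7×122 + 7
122 = 17×7 + 3
7 = 2×3 + 1
3 = 3×1 + 0  (stop)
So 861/122 = [7; 17, 2, 3].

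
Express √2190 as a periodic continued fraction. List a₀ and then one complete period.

a₀ = ⌊√2190⌋ = 46.

[46; 1, 3, 1, 14, 1, 3, 1, 92]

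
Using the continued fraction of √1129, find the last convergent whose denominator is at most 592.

√1129 = [33; 1, 1, 1, 1, 66, …] (period length 5).
Convergents:
  p_0/q_0 = 33/1
  p_1/q_1 = 34/1
  p_2/q_2 = 67/2
  p_3/q_3 = 101/3
  p_4/q_4 = 168/5
  p_5/q_5 = 11189/333
  p_6/q_6 = 11357/338
  p_7/q_7 = 22546/671
q_6 = 338 ≤ 592 < 671 = q_7, so the answer is 11357/338.

11357/338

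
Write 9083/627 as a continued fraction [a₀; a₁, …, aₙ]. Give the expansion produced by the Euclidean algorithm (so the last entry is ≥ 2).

9083 = 14×627 + 305
627 = 2×305 + 17
305 = 17×17 + 16
17 = 1×16 + 1
16 = 16×1 + 0  (stop)
So 9083/627 = [14; 2, 17, 1, 16].

[14; 2, 17, 1, 16]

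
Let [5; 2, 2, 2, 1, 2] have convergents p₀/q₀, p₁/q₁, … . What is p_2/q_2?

27/5

Using pₖ = aₖpₖ₋₁ + pₖ₋₂, qₖ = aₖqₖ₋₁ + qₖ₋₂ (with p₋₁=1, p₋₂=0, q₋₁=0, q₋₂=1):
  k=0: a=5, p=5, q=1
  k=1: a=2, p=11, q=2
  k=2: a=2, p=27, q=5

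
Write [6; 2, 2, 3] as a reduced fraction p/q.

Fold from the inside: start with 3/1.
  2 + 1/3 = 7/3
  2 + 3/7 = 17/7
  6 + 7/17 = 109/17

109/17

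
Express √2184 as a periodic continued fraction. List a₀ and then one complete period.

a₀ = ⌊√2184⌋ = 46.
With m₀=0, d₀=1 and mₖ₊₁ = dₖaₖ − mₖ, dₖ₊₁ = (n − mₖ₊₁²)/dₖ, aₖ₊₁ = ⌊(a₀+mₖ₊₁)/dₖ₊₁⌋:
  k=1: m=46, d=68, a=1
  k=2: m=22, d=25, a=2
  k=3: m=28, d=56, a=1
  k=4: m=28, d=25, a=2
  k=5: m=22, d=68, a=1
  k=6: m=46, d=1, a=92
d=1 and a=2a₀=92 at k=6, so the next step gives (m, d) = (46, 68) again — its k=1 value — and the period has length 6.

[46; 1, 2, 1, 2, 1, 92]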